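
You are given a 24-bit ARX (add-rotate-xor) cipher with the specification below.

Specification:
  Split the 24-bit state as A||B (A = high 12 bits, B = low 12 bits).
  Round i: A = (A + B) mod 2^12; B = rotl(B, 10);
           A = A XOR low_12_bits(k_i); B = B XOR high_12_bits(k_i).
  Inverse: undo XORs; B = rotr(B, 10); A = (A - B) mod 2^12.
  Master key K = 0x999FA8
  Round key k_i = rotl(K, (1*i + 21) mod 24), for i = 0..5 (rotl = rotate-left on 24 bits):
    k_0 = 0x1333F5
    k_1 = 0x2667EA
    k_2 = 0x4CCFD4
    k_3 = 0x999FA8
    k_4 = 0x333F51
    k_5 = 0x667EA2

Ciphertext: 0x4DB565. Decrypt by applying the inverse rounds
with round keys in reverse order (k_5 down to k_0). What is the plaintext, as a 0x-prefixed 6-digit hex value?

0x2AA7EA

s_0 = ciphertext = 0x4DB565
s_1 = InvRound(s_0, k_5) = 0xE71C08
s_2 = InvRound(s_1, k_4) = 0x431CEF
s_3 = InvRound(s_2, k_3) = 0x5C05D9
s_4 = InvRound(s_3, k_2) = 0x5C0454
s_5 = InvRound(s_4, k_1) = 0x9618C9
s_6 = InvRound(s_5, k_0) = 0x2AA7EA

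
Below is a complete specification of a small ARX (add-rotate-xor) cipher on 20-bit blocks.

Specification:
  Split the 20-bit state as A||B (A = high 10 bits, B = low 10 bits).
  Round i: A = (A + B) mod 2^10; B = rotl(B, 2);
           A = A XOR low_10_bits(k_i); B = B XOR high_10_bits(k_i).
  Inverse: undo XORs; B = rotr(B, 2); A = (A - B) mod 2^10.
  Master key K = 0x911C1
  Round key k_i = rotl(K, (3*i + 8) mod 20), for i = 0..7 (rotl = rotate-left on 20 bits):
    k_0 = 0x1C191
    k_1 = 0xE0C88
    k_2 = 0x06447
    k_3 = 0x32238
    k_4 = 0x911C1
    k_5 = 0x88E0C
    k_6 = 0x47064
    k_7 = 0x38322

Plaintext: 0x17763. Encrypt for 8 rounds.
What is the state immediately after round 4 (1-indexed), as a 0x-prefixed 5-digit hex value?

0x32B4D

s_0 = plaintext = 0x17763
s_1 = Round(s_0, k_0) = 0x945FF
s_2 = Round(s_1, k_1) = 0x3607E
s_3 = Round(s_2, k_2) = 0x445E1
s_4 = Round(s_3, k_3) = 0x32B4D
s_5 = Round(s_4, k_4) = 0x75B73
s_6 = Round(s_5, k_5) = 0xD17EC
s_7 = Round(s_6, k_6) = 0xD56AF
s_8 = Round(s_7, k_7) = 0x49A5E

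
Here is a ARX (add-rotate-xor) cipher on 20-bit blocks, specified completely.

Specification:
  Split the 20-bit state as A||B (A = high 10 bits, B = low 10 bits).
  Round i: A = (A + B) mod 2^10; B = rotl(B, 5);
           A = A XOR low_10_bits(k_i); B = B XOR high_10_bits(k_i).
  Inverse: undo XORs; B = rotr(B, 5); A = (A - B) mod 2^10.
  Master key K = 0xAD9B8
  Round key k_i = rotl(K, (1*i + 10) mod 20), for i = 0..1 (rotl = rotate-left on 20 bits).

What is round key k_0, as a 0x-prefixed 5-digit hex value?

K = 0xAD9B8
k_0 = rotl(K, (1*0+10) mod 20) = rotl(K, 10) = 0x6E2B6

0x6E2B6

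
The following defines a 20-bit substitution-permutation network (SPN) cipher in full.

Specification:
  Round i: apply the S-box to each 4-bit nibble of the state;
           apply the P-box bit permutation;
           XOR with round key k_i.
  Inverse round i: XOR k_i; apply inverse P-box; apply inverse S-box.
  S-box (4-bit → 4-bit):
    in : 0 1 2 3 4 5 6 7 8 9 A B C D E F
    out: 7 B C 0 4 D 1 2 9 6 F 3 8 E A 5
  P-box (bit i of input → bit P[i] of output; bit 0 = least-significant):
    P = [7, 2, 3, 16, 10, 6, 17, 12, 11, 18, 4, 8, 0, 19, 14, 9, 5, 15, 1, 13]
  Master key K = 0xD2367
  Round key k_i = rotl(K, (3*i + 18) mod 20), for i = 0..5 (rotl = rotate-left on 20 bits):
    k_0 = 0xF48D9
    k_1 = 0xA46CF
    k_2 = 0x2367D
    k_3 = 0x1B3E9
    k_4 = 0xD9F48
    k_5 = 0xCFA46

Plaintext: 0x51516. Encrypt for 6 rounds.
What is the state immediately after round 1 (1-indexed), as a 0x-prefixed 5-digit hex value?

s_0 = plaintext = 0x51516
s_1 = Round(s_0, k_0) = 0x7772A
s_2 = Round(s_1, k_1) = 0x5D643
s_3 = Round(s_2, k_2) = 0x85C5F
s_4 = Round(s_3, k_3) = 0x3C440
s_5 = Round(s_4, k_4) = 0xF9DD4
s_6 = Round(s_5, k_5) = 0x2AB3C

0x7772A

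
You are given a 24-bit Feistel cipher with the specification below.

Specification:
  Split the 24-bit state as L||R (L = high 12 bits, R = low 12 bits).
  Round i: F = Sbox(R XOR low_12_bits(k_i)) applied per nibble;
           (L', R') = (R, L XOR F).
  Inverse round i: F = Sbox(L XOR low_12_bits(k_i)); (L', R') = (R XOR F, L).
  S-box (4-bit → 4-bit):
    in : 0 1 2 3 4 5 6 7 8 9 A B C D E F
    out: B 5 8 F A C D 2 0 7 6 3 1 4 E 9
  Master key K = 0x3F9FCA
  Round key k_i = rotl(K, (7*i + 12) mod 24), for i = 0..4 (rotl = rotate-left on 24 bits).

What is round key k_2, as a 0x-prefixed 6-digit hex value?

0xFE7F28

K = 0x3F9FCA
k_0 = rotl(K, (7*0+12) mod 24) = rotl(K, 12) = 0xFCA3F9
k_1 = rotl(K, (7*1+12) mod 24) = rotl(K, 19) = 0x51FCFE
k_2 = rotl(K, (7*2+12) mod 24) = rotl(K, 2) = 0xFE7F28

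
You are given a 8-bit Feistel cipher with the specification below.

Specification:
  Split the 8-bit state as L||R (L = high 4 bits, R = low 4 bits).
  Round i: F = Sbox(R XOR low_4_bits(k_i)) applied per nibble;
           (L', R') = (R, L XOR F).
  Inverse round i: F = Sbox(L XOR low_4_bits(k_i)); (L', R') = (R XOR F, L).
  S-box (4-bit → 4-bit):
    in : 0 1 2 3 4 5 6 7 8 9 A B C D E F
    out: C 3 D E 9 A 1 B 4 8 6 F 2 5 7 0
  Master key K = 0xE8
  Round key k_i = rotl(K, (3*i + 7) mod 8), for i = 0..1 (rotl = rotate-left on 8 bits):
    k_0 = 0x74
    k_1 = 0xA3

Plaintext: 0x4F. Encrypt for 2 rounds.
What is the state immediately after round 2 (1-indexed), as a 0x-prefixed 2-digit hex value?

s_0 = plaintext = 0x4F
s_1 = Round(s_0, k_0) = 0xFB
s_2 = Round(s_1, k_1) = 0xBB

0xBB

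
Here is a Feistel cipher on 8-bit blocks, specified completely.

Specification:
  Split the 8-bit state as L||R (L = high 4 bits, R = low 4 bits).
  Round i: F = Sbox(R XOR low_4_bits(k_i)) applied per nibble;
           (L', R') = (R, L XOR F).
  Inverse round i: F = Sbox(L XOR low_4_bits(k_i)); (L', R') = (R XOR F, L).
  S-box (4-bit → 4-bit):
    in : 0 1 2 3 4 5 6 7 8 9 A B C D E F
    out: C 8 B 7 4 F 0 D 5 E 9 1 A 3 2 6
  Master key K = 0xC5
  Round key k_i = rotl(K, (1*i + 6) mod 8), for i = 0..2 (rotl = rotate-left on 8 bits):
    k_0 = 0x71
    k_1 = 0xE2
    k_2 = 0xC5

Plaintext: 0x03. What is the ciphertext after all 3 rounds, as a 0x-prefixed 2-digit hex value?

s_0 = plaintext = 0x03
s_1 = Round(s_0, k_0) = 0x3B
s_2 = Round(s_1, k_1) = 0xBD
s_3 = Round(s_2, k_2) = 0xDE

0xDE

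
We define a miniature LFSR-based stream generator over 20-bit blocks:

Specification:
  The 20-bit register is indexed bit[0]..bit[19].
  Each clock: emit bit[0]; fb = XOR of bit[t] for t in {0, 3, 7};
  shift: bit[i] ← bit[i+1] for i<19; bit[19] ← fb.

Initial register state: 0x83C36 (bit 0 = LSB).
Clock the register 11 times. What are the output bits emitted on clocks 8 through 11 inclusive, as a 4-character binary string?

reg_0 = 0x83C36
clock 1: out=0, reg = 0x41E1B
clock 2: out=1, reg = 0x20F0D
clock 3: out=1, reg = 0x10786
clock 4: out=0, reg = 0x883C3
clock 5: out=1, reg = 0x441E1
clock 6: out=1, reg = 0x220F0
clock 7: out=0, reg = 0x91078
clock 8: out=0, reg = 0xC883C
clock 9: out=0, reg = 0xE441E
clock 10: out=0, reg = 0xF220F
clock 11: out=1, reg = 0x79107

0001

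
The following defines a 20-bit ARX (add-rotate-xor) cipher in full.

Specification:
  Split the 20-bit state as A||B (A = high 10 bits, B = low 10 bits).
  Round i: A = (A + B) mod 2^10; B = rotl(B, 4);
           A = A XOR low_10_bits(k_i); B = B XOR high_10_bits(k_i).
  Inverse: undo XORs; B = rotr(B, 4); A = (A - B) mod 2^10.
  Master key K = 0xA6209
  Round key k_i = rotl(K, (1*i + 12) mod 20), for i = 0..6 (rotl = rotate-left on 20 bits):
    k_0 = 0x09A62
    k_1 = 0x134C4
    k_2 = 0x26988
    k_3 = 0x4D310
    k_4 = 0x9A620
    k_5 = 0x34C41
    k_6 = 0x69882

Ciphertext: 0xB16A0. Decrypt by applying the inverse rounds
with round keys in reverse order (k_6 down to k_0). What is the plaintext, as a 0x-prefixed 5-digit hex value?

0x8576B

s_0 = ciphertext = 0xB16A0
s_1 = InvRound(s_0, k_6) = 0x25DB0
s_2 = InvRound(s_1, k_5) = 0x000D6
s_3 = InvRound(s_2, k_4) = 0x8D7EB
s_4 = InvRound(s_3, k_3) = 0x4E3ED
s_5 = InvRound(s_4, k_2) = 0xAE5F7
s_6 = InvRound(s_5, k_1) = 0xF8A9B
s_7 = InvRound(s_6, k_0) = 0x8576B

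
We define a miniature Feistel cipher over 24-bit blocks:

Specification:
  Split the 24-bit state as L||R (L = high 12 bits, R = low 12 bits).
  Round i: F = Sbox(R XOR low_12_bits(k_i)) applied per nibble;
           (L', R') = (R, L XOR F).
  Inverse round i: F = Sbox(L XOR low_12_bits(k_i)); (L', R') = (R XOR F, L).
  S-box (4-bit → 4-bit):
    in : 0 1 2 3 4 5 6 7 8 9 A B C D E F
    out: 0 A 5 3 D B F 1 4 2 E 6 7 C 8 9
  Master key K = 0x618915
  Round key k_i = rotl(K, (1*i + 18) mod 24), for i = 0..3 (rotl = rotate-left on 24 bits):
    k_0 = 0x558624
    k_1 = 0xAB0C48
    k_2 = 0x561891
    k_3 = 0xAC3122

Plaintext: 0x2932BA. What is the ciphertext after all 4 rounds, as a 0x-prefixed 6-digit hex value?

0xDDF6B5

s_0 = plaintext = 0x2932BA
s_1 = Round(s_0, k_0) = 0x2BAFBB
s_2 = Round(s_1, k_1) = 0xFBB129
s_3 = Round(s_2, k_2) = 0x129DDF
s_4 = Round(s_3, k_3) = 0xDDF6B5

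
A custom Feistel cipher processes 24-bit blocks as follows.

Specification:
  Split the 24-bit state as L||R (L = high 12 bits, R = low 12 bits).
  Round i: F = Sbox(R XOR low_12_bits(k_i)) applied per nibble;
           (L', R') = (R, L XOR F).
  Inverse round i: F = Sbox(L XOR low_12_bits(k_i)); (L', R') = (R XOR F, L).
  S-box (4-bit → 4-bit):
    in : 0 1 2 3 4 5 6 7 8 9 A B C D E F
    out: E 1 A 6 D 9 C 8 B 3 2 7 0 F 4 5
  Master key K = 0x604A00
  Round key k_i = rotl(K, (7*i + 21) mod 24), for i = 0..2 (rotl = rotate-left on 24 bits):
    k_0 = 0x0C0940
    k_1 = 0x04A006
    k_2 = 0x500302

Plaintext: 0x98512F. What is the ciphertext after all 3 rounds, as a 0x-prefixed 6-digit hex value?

0xBF3911

s_0 = plaintext = 0x98512F
s_1 = Round(s_0, k_0) = 0x12F240
s_2 = Round(s_1, k_1) = 0x240BF3
s_3 = Round(s_2, k_2) = 0xBF3911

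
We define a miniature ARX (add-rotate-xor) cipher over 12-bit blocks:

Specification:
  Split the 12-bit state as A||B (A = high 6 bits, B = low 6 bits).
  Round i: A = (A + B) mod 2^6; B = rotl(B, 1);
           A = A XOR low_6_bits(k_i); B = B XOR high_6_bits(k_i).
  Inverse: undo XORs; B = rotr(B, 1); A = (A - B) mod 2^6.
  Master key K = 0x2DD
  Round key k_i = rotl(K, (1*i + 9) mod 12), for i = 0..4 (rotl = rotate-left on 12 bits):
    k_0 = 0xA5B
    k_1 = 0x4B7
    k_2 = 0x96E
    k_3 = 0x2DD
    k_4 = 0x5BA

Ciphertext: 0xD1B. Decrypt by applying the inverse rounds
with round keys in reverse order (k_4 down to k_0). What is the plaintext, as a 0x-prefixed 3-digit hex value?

s_0 = ciphertext = 0xD1B
s_1 = InvRound(s_0, k_4) = 0xA26
s_2 = InvRound(s_1, k_3) = 0xFF6
s_3 = InvRound(s_2, k_2) = 0xA29
s_4 = InvRound(s_3, k_1) = 0x8BD
s_5 = InvRound(s_4, k_0) = 0xBCA

0xBCA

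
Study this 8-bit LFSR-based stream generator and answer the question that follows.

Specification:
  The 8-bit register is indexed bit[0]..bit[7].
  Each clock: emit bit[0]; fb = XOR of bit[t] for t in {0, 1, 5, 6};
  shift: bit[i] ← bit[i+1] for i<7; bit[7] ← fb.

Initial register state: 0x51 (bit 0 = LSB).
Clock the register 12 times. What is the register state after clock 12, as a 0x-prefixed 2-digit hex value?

0x3E

reg_0 = 0x51
clock 1: out=1, reg = 0x28
clock 2: out=0, reg = 0x94
clock 3: out=0, reg = 0x4A
clock 4: out=0, reg = 0x25
clock 5: out=1, reg = 0x12
clock 6: out=0, reg = 0x89
clock 7: out=1, reg = 0xC4
clock 8: out=0, reg = 0xE2
clock 9: out=0, reg = 0xF1
clock 10: out=1, reg = 0xF8
clock 11: out=0, reg = 0x7C
clock 12: out=0, reg = 0x3E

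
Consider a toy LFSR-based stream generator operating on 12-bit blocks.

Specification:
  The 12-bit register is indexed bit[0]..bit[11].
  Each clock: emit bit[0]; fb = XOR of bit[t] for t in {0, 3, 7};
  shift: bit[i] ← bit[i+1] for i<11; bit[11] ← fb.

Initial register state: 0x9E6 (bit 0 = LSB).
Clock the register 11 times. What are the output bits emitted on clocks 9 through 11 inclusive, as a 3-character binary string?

reg_0 = 0x9E6
clock 1: out=0, reg = 0xCF3
clock 2: out=1, reg = 0x679
clock 3: out=1, reg = 0x33C
clock 4: out=0, reg = 0x99E
clock 5: out=0, reg = 0x4CF
clock 6: out=1, reg = 0xA67
clock 7: out=1, reg = 0xD33
clock 8: out=1, reg = 0xE99
clock 9: out=1, reg = 0xF4C
clock 10: out=0, reg = 0xFA6
clock 11: out=0, reg = 0xFD3

100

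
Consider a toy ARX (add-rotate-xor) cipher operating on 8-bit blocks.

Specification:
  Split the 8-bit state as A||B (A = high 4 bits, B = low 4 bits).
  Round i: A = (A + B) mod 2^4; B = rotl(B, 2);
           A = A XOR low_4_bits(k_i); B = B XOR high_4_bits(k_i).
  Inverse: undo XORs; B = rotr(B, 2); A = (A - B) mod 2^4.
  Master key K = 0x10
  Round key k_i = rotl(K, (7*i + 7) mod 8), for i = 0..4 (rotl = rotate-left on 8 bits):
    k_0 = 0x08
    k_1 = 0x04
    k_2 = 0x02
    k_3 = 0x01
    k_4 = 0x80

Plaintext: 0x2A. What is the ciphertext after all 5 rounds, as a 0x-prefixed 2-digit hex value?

s_0 = plaintext = 0x2A
s_1 = Round(s_0, k_0) = 0x4A
s_2 = Round(s_1, k_1) = 0xAA
s_3 = Round(s_2, k_2) = 0x6A
s_4 = Round(s_3, k_3) = 0x1A
s_5 = Round(s_4, k_4) = 0xB2

0xB2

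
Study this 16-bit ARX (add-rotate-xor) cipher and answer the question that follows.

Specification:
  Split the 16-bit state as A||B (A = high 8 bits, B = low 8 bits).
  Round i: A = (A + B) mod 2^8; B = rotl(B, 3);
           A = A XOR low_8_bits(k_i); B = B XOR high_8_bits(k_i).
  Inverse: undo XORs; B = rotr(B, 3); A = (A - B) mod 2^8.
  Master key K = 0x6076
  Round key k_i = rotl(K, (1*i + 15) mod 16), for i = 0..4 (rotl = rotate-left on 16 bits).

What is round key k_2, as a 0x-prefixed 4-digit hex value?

0xC0EC

K = 0x6076
k_0 = rotl(K, (1*0+15) mod 16) = rotl(K, 15) = 0x303B
k_1 = rotl(K, (1*1+15) mod 16) = rotl(K, 0) = 0x6076
k_2 = rotl(K, (1*2+15) mod 16) = rotl(K, 1) = 0xC0EC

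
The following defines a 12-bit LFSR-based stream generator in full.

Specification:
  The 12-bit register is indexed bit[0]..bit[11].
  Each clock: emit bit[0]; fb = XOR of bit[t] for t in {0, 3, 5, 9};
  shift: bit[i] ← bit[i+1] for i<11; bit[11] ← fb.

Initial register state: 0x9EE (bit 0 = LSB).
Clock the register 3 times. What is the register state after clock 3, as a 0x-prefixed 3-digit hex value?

0x13D

reg_0 = 0x9EE
clock 1: out=0, reg = 0x4F7
clock 2: out=1, reg = 0x27B
clock 3: out=1, reg = 0x13D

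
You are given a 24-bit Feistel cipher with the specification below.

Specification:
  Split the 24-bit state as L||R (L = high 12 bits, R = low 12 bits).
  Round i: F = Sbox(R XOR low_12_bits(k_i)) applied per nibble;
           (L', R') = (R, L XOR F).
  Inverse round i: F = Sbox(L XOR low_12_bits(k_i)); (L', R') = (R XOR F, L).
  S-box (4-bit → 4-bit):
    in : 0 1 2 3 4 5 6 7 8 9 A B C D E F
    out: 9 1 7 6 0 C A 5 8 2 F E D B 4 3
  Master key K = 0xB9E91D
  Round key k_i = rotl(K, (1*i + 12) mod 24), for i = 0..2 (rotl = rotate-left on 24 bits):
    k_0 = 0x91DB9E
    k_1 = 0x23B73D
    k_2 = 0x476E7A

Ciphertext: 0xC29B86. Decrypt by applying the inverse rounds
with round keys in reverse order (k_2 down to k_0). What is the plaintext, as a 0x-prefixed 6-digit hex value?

s_0 = ciphertext = 0xC29B86
s_1 = InvRound(s_0, k_2) = 0xC40C29
s_2 = InvRound(s_1, k_1) = 0x272C40
s_3 = InvRound(s_2, k_0) = 0xE0D272

0xE0D272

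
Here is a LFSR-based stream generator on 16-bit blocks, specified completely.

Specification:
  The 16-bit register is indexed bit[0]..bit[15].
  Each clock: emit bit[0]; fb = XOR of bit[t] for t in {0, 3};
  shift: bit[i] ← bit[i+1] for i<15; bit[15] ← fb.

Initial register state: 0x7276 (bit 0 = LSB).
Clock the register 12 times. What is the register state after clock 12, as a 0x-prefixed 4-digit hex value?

reg_0 = 0x7276
clock 1: out=0, reg = 0x393B
clock 2: out=1, reg = 0x1C9D
clock 3: out=1, reg = 0x0E4E
clock 4: out=0, reg = 0x8727
clock 5: out=1, reg = 0xC393
clock 6: out=1, reg = 0xE1C9
clock 7: out=1, reg = 0x70E4
clock 8: out=0, reg = 0x3872
clock 9: out=0, reg = 0x1C39
clock 10: out=1, reg = 0x0E1C
clock 11: out=0, reg = 0x870E
clock 12: out=0, reg = 0xC387

0xC387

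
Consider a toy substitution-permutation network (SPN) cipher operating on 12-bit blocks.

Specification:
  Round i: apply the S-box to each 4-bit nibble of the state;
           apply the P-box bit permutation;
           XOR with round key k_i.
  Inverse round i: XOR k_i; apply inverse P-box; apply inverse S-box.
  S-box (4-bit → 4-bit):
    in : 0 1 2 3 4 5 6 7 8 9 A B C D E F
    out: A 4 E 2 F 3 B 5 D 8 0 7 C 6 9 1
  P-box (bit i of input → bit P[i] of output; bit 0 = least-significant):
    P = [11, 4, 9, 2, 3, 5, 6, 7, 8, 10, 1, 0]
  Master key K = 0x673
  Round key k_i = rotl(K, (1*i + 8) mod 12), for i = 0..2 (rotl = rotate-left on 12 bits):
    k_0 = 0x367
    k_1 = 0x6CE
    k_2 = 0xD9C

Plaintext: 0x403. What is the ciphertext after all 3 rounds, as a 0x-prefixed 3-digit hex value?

0x7E5

s_0 = plaintext = 0x403
s_1 = Round(s_0, k_0) = 0x6D4
s_2 = Round(s_1, k_1) = 0x9BB
s_3 = Round(s_2, k_2) = 0x7E5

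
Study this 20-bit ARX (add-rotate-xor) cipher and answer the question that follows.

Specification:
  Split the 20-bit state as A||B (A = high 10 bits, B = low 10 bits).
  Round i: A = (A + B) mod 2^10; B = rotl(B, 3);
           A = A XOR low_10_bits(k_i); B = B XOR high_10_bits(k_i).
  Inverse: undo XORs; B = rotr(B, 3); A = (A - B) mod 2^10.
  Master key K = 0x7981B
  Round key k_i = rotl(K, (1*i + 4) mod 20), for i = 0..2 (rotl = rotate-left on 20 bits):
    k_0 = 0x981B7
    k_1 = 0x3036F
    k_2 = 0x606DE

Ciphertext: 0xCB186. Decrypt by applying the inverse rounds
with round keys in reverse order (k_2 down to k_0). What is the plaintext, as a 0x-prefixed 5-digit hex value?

s_0 = ciphertext = 0xCB186
s_1 = InvRound(s_0, k_2) = 0x9CB80
s_2 = InvRound(s_1, k_1) = 0x2D468
s_3 = InvRound(s_2, k_0) = 0x30441

0x30441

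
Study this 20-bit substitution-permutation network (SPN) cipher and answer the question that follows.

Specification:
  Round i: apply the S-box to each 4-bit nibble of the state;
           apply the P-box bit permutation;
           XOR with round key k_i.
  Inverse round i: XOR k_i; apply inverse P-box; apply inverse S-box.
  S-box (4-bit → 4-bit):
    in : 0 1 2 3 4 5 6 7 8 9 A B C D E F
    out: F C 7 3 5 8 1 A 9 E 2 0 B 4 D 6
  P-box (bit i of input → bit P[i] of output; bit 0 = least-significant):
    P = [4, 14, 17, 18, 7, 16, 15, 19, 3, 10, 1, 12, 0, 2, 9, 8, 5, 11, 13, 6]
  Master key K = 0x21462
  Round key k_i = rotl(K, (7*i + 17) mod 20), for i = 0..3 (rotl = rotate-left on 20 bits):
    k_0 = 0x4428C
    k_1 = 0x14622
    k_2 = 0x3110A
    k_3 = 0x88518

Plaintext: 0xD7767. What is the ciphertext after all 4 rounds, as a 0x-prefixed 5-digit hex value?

0xE8BCA

s_0 = plaintext = 0xD7767
s_1 = Round(s_0, k_0) = 0x03708
s_2 = Round(s_1, k_1) = 0xCFAD7
s_3 = Round(s_2, k_2) = 0x7DF6E
s_4 = Round(s_3, k_3) = 0xE8BCA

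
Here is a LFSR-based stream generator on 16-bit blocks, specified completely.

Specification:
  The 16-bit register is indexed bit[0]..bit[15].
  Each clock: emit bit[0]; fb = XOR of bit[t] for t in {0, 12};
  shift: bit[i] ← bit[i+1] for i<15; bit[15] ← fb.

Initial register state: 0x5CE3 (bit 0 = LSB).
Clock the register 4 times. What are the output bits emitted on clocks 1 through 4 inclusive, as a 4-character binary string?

reg_0 = 0x5CE3
clock 1: out=1, reg = 0x2E71
clock 2: out=1, reg = 0x9738
clock 3: out=0, reg = 0xCB9C
clock 4: out=0, reg = 0x65CE

1100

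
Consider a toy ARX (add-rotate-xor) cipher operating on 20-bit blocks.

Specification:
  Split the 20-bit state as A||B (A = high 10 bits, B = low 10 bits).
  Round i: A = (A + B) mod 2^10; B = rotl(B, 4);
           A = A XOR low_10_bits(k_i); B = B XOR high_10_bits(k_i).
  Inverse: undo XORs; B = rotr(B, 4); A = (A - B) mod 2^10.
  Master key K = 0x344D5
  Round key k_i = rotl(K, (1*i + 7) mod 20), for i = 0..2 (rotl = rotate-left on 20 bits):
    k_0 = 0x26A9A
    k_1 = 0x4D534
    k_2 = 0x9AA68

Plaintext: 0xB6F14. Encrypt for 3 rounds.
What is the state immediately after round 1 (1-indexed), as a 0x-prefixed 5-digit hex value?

0xDD5D6

s_0 = plaintext = 0xB6F14
s_1 = Round(s_0, k_0) = 0xDD5D6
s_2 = Round(s_1, k_1) = 0x1FC52
s_3 = Round(s_2, k_2) = 0xAE74B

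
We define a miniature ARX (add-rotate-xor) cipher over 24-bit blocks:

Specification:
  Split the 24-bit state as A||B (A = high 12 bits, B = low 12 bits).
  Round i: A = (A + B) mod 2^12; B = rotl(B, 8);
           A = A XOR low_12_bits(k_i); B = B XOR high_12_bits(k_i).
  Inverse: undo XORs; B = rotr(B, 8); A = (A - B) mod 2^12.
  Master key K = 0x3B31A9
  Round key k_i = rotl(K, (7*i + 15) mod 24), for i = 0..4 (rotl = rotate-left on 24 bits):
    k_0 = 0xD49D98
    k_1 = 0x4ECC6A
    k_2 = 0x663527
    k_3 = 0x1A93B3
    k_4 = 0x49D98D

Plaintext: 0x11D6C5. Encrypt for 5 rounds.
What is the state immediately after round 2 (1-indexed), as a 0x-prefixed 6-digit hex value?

0xEF516E

s_0 = plaintext = 0x11D6C5
s_1 = Round(s_0, k_0) = 0xA7A825
s_2 = Round(s_1, k_1) = 0xEF516E
s_3 = Round(s_2, k_2) = 0x544875
s_4 = Round(s_3, k_3) = 0xE0A42E
s_5 = Round(s_4, k_4) = 0xBB5ADF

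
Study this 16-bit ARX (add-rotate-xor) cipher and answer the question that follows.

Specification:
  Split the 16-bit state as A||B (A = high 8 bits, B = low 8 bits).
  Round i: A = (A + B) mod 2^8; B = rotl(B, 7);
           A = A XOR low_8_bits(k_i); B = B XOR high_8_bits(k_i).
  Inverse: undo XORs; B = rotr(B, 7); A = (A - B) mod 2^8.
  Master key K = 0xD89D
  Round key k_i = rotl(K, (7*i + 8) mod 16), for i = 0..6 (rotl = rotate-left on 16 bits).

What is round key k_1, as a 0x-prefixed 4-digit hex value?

0xEC4E

K = 0xD89D
k_0 = rotl(K, (7*0+8) mod 16) = rotl(K, 8) = 0x9DD8
k_1 = rotl(K, (7*1+8) mod 16) = rotl(K, 15) = 0xEC4E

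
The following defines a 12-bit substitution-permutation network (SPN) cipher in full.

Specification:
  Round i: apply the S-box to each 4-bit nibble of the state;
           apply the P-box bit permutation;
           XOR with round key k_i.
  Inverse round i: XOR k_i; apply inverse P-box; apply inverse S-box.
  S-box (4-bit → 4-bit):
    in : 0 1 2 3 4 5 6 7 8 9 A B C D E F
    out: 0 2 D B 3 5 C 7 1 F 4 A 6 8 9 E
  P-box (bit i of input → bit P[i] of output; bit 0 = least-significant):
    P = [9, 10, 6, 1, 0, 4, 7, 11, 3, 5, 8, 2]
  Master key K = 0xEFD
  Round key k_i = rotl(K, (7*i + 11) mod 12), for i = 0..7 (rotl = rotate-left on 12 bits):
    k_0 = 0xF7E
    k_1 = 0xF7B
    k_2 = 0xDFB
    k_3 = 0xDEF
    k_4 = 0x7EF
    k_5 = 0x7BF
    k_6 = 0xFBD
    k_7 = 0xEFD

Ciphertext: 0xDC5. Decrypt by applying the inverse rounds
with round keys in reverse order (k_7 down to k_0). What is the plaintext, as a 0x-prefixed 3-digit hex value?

0xD51

s_0 = ciphertext = 0xDC5
s_1 = InvRound(s_0, k_7) = 0x718
s_2 = InvRound(s_1, k_6) = 0xB20
s_3 = InvRound(s_2, k_5) = 0xE9B
s_4 = InvRound(s_3, k_4) = 0xFBA
s_5 = InvRound(s_4, k_3) = 0xD45
s_6 = InvRound(s_5, k_2) = 0x3CD
s_7 = InvRound(s_6, k_1) = 0xBFB
s_8 = InvRound(s_7, k_0) = 0xD51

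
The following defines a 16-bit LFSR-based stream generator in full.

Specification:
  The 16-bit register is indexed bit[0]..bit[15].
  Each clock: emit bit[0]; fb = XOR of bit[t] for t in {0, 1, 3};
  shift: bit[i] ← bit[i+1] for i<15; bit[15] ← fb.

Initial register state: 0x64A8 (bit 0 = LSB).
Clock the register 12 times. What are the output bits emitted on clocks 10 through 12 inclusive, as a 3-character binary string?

reg_0 = 0x64A8
clock 1: out=0, reg = 0xB254
clock 2: out=0, reg = 0x592A
clock 3: out=0, reg = 0x2C95
clock 4: out=1, reg = 0x964A
clock 5: out=0, reg = 0x4B25
clock 6: out=1, reg = 0xA592
clock 7: out=0, reg = 0xD2C9
clock 8: out=1, reg = 0x6964
clock 9: out=0, reg = 0x34B2
clock 10: out=0, reg = 0x9A59
clock 11: out=1, reg = 0x4D2C
clock 12: out=0, reg = 0xA696

010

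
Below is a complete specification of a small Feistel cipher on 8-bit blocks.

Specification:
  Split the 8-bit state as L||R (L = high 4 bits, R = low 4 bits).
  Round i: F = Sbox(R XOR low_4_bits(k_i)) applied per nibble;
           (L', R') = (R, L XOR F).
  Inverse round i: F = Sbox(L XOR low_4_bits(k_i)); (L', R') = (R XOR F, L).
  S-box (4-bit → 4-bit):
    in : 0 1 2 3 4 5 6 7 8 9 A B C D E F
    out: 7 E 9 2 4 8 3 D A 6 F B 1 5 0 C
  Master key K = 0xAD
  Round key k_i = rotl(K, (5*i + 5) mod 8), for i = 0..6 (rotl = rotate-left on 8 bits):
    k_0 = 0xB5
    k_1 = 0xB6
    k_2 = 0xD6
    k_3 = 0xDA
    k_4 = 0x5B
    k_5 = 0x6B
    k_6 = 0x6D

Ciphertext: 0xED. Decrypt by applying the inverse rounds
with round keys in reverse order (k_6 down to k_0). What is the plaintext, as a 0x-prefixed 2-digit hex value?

s_0 = ciphertext = 0xED
s_1 = InvRound(s_0, k_6) = 0xFE
s_2 = InvRound(s_1, k_5) = 0xAF
s_3 = InvRound(s_2, k_4) = 0x1A
s_4 = InvRound(s_3, k_3) = 0x11
s_5 = InvRound(s_4, k_2) = 0xC1
s_6 = InvRound(s_5, k_1) = 0xEC
s_7 = InvRound(s_6, k_0) = 0x7E

0x7E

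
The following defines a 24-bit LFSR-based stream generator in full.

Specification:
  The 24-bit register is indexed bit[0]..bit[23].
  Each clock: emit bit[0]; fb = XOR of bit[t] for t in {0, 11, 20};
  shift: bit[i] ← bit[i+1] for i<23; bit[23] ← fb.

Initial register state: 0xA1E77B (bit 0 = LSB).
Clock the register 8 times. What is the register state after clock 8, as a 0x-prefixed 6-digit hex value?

0x9DA1E7

reg_0 = 0xA1E77B
clock 1: out=1, reg = 0xD0F3BD
clock 2: out=1, reg = 0x6879DE
clock 3: out=0, reg = 0xB43CEF
clock 4: out=1, reg = 0xDA1E77
clock 5: out=1, reg = 0xED0F3B
clock 6: out=1, reg = 0x76879D
clock 7: out=1, reg = 0x3B43CE
clock 8: out=0, reg = 0x9DA1E7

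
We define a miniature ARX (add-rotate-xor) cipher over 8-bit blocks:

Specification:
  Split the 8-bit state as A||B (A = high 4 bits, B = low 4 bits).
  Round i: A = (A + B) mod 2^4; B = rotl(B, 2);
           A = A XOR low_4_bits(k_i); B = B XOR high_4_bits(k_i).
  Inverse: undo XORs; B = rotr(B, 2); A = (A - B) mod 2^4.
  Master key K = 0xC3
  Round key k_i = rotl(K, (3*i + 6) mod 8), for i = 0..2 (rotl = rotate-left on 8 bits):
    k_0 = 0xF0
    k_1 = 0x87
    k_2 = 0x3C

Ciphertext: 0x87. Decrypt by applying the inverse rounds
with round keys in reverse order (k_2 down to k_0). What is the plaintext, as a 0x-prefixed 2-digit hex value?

0x86

s_0 = ciphertext = 0x87
s_1 = InvRound(s_0, k_2) = 0x31
s_2 = InvRound(s_1, k_1) = 0xE6
s_3 = InvRound(s_2, k_0) = 0x86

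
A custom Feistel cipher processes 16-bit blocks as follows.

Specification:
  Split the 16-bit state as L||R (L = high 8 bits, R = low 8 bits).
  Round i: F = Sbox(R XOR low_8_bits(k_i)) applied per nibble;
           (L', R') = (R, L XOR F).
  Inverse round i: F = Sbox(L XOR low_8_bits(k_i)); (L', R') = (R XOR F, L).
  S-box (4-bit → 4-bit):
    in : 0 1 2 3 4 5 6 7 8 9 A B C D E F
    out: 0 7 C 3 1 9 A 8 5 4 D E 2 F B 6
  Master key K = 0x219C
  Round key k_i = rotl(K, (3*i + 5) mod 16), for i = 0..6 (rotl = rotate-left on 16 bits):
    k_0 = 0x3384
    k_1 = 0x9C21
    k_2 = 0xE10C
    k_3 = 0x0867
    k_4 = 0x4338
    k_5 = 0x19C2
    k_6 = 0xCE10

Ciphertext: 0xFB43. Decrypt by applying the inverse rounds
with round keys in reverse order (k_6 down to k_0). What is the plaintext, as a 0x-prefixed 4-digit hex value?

s_0 = ciphertext = 0xFB43
s_1 = InvRound(s_0, k_6) = 0xFDFB
s_2 = InvRound(s_1, k_5) = 0xCDFD
s_3 = InvRound(s_2, k_4) = 0x94CD
s_4 = InvRound(s_3, k_3) = 0xAE94
s_5 = InvRound(s_4, k_2) = 0x48AE
s_6 = InvRound(s_5, k_1) = 0x0A48
s_7 = InvRound(s_6, k_0) = 0x130A

0x130A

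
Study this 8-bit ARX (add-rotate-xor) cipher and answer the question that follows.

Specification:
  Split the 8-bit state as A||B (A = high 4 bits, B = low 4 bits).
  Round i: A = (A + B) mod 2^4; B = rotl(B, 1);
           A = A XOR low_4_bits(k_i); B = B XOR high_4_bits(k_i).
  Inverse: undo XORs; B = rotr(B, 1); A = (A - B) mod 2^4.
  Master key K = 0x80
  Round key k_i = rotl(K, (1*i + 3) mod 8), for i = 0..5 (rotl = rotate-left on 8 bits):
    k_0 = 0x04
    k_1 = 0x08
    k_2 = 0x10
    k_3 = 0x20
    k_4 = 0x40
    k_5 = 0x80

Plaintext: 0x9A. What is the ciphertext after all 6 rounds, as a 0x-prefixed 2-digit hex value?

0xDA

s_0 = plaintext = 0x9A
s_1 = Round(s_0, k_0) = 0x75
s_2 = Round(s_1, k_1) = 0x4A
s_3 = Round(s_2, k_2) = 0xE4
s_4 = Round(s_3, k_3) = 0x2A
s_5 = Round(s_4, k_4) = 0xC1
s_6 = Round(s_5, k_5) = 0xDA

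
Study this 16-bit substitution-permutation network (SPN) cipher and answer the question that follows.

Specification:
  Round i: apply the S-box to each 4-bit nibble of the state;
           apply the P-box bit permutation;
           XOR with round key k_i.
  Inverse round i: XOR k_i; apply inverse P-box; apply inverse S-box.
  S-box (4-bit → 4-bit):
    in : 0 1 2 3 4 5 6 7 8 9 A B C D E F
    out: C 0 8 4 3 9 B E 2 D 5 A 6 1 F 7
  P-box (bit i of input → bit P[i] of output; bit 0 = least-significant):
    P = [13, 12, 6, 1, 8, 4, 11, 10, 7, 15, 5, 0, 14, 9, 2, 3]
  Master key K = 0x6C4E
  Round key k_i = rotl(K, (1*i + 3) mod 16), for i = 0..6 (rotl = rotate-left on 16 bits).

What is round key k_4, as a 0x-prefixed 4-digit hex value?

K = 0x6C4E
k_0 = rotl(K, (1*0+3) mod 16) = rotl(K, 3) = 0x6273
k_1 = rotl(K, (1*1+3) mod 16) = rotl(K, 4) = 0xC4E6
k_2 = rotl(K, (1*2+3) mod 16) = rotl(K, 5) = 0x89CD
k_3 = rotl(K, (1*3+3) mod 16) = rotl(K, 6) = 0x139B
k_4 = rotl(K, (1*4+3) mod 16) = rotl(K, 7) = 0x2736

0x2736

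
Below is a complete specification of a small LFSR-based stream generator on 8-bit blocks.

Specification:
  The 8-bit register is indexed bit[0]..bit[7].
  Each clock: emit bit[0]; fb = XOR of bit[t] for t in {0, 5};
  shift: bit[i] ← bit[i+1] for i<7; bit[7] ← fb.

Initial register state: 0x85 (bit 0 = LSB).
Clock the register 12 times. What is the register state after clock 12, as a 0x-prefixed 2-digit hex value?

0x7C

reg_0 = 0x85
clock 1: out=1, reg = 0xC2
clock 2: out=0, reg = 0x61
clock 3: out=1, reg = 0x30
clock 4: out=0, reg = 0x98
clock 5: out=0, reg = 0x4C
clock 6: out=0, reg = 0x26
clock 7: out=0, reg = 0x93
clock 8: out=1, reg = 0xC9
clock 9: out=1, reg = 0xE4
clock 10: out=0, reg = 0xF2
clock 11: out=0, reg = 0xF9
clock 12: out=1, reg = 0x7C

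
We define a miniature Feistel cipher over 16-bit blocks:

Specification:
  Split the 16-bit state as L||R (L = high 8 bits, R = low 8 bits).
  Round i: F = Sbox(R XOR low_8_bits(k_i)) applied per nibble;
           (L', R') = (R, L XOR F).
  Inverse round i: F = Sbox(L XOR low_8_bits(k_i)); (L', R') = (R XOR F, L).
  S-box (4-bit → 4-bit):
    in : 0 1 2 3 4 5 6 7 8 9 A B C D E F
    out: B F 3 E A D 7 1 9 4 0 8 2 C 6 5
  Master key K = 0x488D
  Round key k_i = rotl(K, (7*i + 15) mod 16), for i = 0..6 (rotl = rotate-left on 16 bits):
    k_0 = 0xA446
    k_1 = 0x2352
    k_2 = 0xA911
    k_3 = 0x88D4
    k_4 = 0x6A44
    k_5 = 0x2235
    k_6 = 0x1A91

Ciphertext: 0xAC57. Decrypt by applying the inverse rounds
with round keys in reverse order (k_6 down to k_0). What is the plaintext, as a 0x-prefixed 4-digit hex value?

0x01DE

s_0 = ciphertext = 0xAC57
s_1 = InvRound(s_0, k_6) = 0xBBAC
s_2 = InvRound(s_1, k_5) = 0x3ABB
s_3 = InvRound(s_2, k_4) = 0xAD3A
s_4 = InvRound(s_3, k_3) = 0x2EAD
s_5 = InvRound(s_4, k_2) = 0x482E
s_6 = InvRound(s_5, k_1) = 0xDE48
s_7 = InvRound(s_6, k_0) = 0x01DE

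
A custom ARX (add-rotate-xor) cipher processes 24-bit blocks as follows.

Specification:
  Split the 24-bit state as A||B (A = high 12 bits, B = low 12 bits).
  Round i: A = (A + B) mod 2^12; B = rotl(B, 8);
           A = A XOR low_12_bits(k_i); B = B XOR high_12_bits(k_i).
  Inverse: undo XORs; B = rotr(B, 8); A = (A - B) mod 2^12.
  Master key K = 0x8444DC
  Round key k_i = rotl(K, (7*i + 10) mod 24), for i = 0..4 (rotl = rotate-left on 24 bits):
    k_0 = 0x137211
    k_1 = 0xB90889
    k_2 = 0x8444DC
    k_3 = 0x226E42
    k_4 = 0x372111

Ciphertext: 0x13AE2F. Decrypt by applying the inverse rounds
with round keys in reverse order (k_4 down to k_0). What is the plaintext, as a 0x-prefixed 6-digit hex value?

s_0 = ciphertext = 0x13AE2F
s_1 = InvRound(s_0, k_4) = 0xA4E5DD
s_2 = InvRound(s_1, k_3) = 0x455FB7
s_3 = InvRound(s_2, k_2) = 0x152F37
s_4 = InvRound(s_3, k_1) = 0xF67A74
s_5 = InvRound(s_4, k_0) = 0x93B43B

0x93B43B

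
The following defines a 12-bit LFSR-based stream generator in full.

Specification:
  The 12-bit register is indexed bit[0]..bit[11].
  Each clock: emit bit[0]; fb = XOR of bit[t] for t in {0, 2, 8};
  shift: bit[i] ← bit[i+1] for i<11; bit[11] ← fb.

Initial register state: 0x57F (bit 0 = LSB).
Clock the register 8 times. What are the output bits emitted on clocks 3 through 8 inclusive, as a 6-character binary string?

111110

reg_0 = 0x57F
clock 1: out=1, reg = 0xABF
clock 2: out=1, reg = 0x55F
clock 3: out=1, reg = 0xAAF
clock 4: out=1, reg = 0x557
clock 5: out=1, reg = 0xAAB
clock 6: out=1, reg = 0xD55
clock 7: out=1, reg = 0xEAA
clock 8: out=0, reg = 0x755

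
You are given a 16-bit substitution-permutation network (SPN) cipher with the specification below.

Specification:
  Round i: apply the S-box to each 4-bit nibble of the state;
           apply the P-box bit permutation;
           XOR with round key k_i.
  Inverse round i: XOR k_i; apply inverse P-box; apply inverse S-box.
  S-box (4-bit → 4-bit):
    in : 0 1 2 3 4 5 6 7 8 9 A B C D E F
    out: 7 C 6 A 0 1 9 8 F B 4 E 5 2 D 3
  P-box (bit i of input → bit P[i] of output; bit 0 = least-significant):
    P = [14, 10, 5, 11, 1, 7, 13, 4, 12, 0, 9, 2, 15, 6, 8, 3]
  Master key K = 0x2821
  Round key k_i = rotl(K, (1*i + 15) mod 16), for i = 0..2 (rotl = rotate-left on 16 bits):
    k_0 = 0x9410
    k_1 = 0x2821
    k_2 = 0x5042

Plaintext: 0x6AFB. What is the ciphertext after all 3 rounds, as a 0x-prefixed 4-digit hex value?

s_0 = plaintext = 0x6AFB
s_1 = Round(s_0, k_0) = 0x1ABA
s_2 = Round(s_1, k_1) = 0x0B99
s_3 = Round(s_2, k_2) = 0x9F95

0x9F95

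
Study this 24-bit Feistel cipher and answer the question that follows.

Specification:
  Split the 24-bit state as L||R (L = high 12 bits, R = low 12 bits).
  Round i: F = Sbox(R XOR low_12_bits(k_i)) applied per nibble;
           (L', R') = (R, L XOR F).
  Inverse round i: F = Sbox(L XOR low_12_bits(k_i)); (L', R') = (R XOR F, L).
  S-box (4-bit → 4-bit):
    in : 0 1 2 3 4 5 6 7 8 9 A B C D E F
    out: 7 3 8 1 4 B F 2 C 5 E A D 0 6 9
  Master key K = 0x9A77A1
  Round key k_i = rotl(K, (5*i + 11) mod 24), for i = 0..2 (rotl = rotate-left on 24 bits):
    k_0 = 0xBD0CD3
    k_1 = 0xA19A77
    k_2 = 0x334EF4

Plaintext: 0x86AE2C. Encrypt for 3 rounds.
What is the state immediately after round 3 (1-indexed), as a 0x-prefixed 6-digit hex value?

s_0 = plaintext = 0x86AE2C
s_1 = Round(s_0, k_0) = 0xE2C0F3
s_2 = Round(s_1, k_1) = 0x0F30E8
s_3 = Round(s_2, k_2) = 0x0E86CE

0x0E86CE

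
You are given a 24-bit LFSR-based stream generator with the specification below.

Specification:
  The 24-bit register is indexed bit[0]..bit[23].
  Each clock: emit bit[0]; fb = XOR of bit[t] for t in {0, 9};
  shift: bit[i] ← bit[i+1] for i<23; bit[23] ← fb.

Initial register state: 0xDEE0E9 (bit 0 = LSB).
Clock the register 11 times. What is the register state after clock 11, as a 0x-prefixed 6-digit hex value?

0xF33BDC

reg_0 = 0xDEE0E9
clock 1: out=1, reg = 0xEF7074
clock 2: out=0, reg = 0x77B83A
clock 3: out=0, reg = 0x3BDC1D
clock 4: out=1, reg = 0x9DEE0E
clock 5: out=0, reg = 0xCEF707
clock 6: out=1, reg = 0x677B83
clock 7: out=1, reg = 0x33BDC1
clock 8: out=1, reg = 0x99DEE0
clock 9: out=0, reg = 0xCCEF70
clock 10: out=0, reg = 0xE677B8
clock 11: out=0, reg = 0xF33BDC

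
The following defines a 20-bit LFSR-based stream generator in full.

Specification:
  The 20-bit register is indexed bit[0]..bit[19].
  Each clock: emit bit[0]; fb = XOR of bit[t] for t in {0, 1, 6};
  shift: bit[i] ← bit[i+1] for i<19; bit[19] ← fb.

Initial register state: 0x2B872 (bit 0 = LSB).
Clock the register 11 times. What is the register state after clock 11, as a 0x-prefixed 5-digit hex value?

reg_0 = 0x2B872
clock 1: out=0, reg = 0x15C39
clock 2: out=1, reg = 0x8AE1C
clock 3: out=0, reg = 0x4570E
clock 4: out=0, reg = 0xA2B87
clock 5: out=1, reg = 0x515C3
clock 6: out=1, reg = 0xA8AE1
clock 7: out=1, reg = 0x54570
clock 8: out=0, reg = 0xAA2B8
clock 9: out=0, reg = 0x5515C
clock 10: out=0, reg = 0xAA8AE
clock 11: out=0, reg = 0xD5457

0xD5457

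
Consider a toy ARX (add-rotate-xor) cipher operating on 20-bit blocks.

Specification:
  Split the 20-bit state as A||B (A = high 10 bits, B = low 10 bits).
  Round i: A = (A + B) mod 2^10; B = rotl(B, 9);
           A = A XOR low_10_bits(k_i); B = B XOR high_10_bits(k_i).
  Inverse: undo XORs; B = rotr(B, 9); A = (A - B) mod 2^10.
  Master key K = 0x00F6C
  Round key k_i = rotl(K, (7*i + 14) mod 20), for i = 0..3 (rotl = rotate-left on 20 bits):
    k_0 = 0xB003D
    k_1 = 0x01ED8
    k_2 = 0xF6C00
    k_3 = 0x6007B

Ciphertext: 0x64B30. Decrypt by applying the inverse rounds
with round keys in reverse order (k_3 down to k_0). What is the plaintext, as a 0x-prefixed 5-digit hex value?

s_0 = ciphertext = 0x64B30
s_1 = InvRound(s_0, k_3) = 0x22161
s_2 = InvRound(s_1, k_2) = 0xC4D75
s_3 = InvRound(s_2, k_1) = 0xB9EE4
s_4 = InvRound(s_3, k_0) = 0xA4848

0xA4848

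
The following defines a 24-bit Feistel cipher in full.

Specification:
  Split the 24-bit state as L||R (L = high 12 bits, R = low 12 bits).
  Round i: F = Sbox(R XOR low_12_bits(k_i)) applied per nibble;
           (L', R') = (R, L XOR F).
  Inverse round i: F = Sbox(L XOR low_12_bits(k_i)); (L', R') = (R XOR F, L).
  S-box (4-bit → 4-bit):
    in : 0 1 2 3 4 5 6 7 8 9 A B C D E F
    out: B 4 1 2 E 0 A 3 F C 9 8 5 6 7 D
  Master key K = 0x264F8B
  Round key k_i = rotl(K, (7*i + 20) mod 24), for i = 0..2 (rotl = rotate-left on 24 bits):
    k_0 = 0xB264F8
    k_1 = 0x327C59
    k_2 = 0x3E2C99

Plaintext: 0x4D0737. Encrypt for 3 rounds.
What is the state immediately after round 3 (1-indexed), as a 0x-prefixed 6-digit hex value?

0xE597D6

s_0 = plaintext = 0x4D0737
s_1 = Round(s_0, k_0) = 0x73768D
s_2 = Round(s_1, k_1) = 0x68DE59
s_3 = Round(s_2, k_2) = 0xE597D6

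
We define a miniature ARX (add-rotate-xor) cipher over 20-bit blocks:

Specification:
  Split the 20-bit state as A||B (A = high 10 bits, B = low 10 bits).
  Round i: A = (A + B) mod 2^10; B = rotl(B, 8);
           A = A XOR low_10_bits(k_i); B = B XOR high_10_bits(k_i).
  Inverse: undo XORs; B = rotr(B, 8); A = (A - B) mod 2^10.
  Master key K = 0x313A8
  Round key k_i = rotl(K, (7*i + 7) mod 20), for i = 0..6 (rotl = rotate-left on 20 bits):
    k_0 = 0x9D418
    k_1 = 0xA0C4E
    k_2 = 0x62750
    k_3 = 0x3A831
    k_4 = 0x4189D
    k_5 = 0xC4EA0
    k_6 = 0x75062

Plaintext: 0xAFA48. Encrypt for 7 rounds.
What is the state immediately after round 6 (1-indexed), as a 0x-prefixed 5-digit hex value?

s_0 = plaintext = 0xAFA48
s_1 = Round(s_0, k_0) = 0x47AE7
s_2 = Round(s_1, k_1) = 0x12D3A
s_3 = Round(s_2, k_2) = 0xB57C7
s_4 = Round(s_3, k_3) = 0xAB71B
s_5 = Round(s_4, k_4) = 0x556C0
s_6 = Round(s_5, k_5) = 0xAD7A3
s_7 = Round(s_6, k_6) = 0x8EA3C

0xAD7A3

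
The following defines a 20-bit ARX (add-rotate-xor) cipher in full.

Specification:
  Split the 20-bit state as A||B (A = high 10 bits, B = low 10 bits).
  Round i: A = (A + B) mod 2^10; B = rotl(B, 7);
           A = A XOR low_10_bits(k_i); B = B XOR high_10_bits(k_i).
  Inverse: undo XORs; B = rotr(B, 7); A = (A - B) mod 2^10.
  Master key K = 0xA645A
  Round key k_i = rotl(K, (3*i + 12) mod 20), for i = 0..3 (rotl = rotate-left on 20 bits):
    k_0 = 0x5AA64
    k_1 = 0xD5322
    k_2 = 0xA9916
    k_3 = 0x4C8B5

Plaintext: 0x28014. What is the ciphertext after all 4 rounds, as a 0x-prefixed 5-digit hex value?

0xCCDFA

s_0 = plaintext = 0x28014
s_1 = Round(s_0, k_0) = 0xB4368
s_2 = Round(s_1, k_1) = 0x46B39
s_3 = Round(s_2, k_2) = 0x51641
s_4 = Round(s_3, k_3) = 0xCCDFA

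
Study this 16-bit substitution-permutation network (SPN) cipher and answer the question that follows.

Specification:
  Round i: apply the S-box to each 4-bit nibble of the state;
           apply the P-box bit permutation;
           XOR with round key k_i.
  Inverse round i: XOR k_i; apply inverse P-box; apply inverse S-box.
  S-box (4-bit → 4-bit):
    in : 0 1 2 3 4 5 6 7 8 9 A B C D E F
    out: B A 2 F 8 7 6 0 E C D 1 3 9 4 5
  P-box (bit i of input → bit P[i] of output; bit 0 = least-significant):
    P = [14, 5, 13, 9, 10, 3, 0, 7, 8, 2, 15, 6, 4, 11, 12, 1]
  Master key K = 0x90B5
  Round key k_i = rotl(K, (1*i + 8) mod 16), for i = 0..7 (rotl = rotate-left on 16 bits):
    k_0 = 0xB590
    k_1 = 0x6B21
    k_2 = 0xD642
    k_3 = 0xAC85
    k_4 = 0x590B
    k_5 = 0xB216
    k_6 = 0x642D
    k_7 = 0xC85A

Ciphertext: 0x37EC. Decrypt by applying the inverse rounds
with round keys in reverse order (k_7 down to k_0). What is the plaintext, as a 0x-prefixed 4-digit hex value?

s_0 = ciphertext = 0x37EC
s_1 = InvRound(s_0, k_7) = 0x35D3
s_2 = InvRound(s_1, k_6) = 0xA01C
s_3 = InvRound(s_2, k_5) = 0x9724
s_4 = InvRound(s_3, k_4) = 0x1650
s_5 = InvRound(s_4, k_3) = 0x5899
s_6 = InvRound(s_5, k_2) = 0x0934
s_7 = InvRound(s_6, k_1) = 0xB2EA
s_8 = InvRound(s_7, k_0) = 0xDDC1

0xDDC1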